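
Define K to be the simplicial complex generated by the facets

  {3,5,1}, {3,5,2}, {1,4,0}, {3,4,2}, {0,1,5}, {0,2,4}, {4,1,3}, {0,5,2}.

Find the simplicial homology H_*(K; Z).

H_0 ≅ Z,  H_1 = 0,  H_2 ≅ Z.

We work with the vertex ordering 0 < 1 < 2 < 3 < 4 < 5. The simplices of K, each written with vertices in increasing order, are:

  0-simplices (6): [0], [1], [2], [3], [4], [5]
  1-simplices (12): [0,1], [0,2], [0,4], [0,5], [1,3], [1,4], [1,5], [2,3], [2,4], [2,5], [3,4], [3,5]
  2-simplices (8): [0,1,4], [0,1,5], [0,2,4], [0,2,5], [1,3,4], [1,3,5], [2,3,4], [2,3,5]

Hence C_0 ≅ Z^6, C_1 ≅ Z^12, C_2 ≅ Z^8.

Boundary ∂_1: C_1 → C_0 sends each edge [p,q] (with p < q) to q − p. For instance
  ∂[0,1] = [1] − [0].
As a 6×12 matrix over Z this has rank 5, with invariant factors (1,1,1,1,1).

∂_2: C_2 → C_1 sends each 2-simplex [p,q,r] to [q,r] − [p,r] + [p,q]. For instance
  ∂[1,3,4] = [3,4] − [1,4] + [1,3],
  ∂[1,3,5] = [3,5] − [1,5] + [1,3].
The 12×8 boundary matrix has rank 7 and Smith normal form diag(1,1,1,1,1,1,1).

From H_k ≅ ker(∂_k) / im(∂_{k+1}) we obtain:

  H_0: rank C_0 − rank ∂_1 = 6 − 5 = 1, and the invariant factors of ∂_1 are all 1, so H_0 = Z.
  H_1: rank ker ∂_1 − rank ∂_2 = (12 − 5) − 7 = 0, and the invariant factors of ∂_2 are all 1, so H_1 = 0.
  H_2: rank ker ∂_2 − rank ∂_3 = (8 − 7) − 0 = 1, and there is no ∂_3, so H_2 = Z.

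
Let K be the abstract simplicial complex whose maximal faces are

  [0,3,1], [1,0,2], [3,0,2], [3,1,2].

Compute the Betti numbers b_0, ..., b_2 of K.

We work with the vertex ordering 0 < 1 < 2 < 3. The simplices of K, each written with vertices in increasing order, are:

  0-simplices (4): [0], [1], [2], [3]
  1-simplices (6): [0,1], [0,2], [0,3], [1,2], [1,3], [2,3]
  2-simplices (4): [0,1,2], [0,1,3], [0,2,3], [1,2,3]

so the chain groups are C_0 ≅ Z^4, C_1 ≅ Z^6, C_2 ≅ Z^4.

The boundary map ∂_1: C_1 → C_0 is given by ∂[p,q] = [q] − [p]. For instance
  ∂[0,1] = [1] − [0].
The resulting 4×6 matrix has rank 3, and its Smith normal form has invariant factors (1,1,1).

∂_2: C_2 → C_1 sends each 2-simplex [p,q,r] to [q,r] − [p,r] + [p,q]. For instance
  ∂[0,1,2] = [1,2] − [0,2] + [0,1],
  ∂[0,2,3] = [2,3] − [0,3] + [0,2].
This gives a 6×4 integer matrix of rank 3; reducing to Smith normal form yields diagonal entries (1,1,1).

From H_k ≅ ker(∂_k) / im(∂_{k+1}) we obtain:

  H_0: rank C_0 − rank ∂_1 = 4 − 3 = 1, and the invariant factors of ∂_1 are all 1, so H_0 ≅ Z.
  H_1: rank ker ∂_1 − rank ∂_2 = (6 − 3) − 3 = 0, and the invariant factors of ∂_2 are all 1, so H_1 ≅ 0.
  H_2: rank ker ∂_2 − rank ∂_3 = (4 − 3) − 0 = 1, and there is no ∂_3, so H_2 ≅ Z.

(K is a triangulation of the 2-sphere S^2.)

Hence the Betti numbers are b_0 = 1, b_1 = 0, b_2 = 1.

b_0 = 1, b_1 = 0, b_2 = 1.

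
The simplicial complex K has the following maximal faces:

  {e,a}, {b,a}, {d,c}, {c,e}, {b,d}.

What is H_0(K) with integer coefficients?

H_0 = Z.

Order the vertices as a < b < c < d < e. Listing each simplex with vertices in this order, K has dimension 1 with simplices:

  0-simplices (5): a, b, c, d, e
  1-simplices (5): ab, ae, bd, cd, ce

Hence C_0 ≅ Z^5, C_1 ≅ Z^5.

∂_1: C_1 → C_0 is given by ∂[p,q] = [q] − [p].
The 5×5 boundary matrix has rank 4 and Smith normal form diag(1,1,1,1).

Now H_k = ker ∂_k / im ∂_{k+1}, so:

  H_0: rank C_0 − rank ∂_1 = 5 − 4 = 1, and the invariant factors of ∂_1 are all 1, so H_0 ≅ Z.

(K is a triangulation of the circle S^1.)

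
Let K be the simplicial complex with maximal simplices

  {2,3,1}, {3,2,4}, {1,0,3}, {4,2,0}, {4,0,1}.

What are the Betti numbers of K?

Fix the vertex order 0 < 1 < 2 < 3 < 4 and write every simplex with vertices in increasing order. Then dim K = 2 and the simplices of K are:

  0-simplices (5): [0], [1], [2], [3], [4]
  1-simplices (10): [0,1], [0,2], [0,3], [0,4], [1,2], [1,3], [1,4], [2,3], [2,4], [3,4]
  2-simplices (5): [0,1,3], [0,1,4], [0,2,4], [1,2,3], [2,3,4]

Hence C_0 ≅ Z^5, C_1 ≅ Z^10, C_2 ≅ Z^5.

Boundary ∂_1: C_1 → C_0 maps an edge to its endpoints' difference, ∂[p,q] = q − p.
The 5×10 boundary matrix has rank 4 and Smith normal form diag(1,1,1,1).

The boundary map ∂_2: C_2 → C_1 acts by ∂[p,q,r] = [q,r] − [p,r] + [p,q]. For instance
  ∂[0,1,3] = [1,3] − [0,3] + [0,1],
  ∂[2,3,4] = [3,4] − [2,4] + [2,3].
As a 10×5 matrix over Z this has rank 5, with invariant factors (1,1,1,1,1).

Reading off H_k = ker ∂_k / im ∂_{k+1}:

  H_0: rank C_0 − rank ∂_1 = 5 − 4 = 1, and the invariant factors of ∂_1 are all 1, so H_0 ≅ Z.
  H_1: rank ker ∂_1 − rank ∂_2 = (10 − 4) − 5 = 1, and the invariant factors of ∂_2 are all 1, so H_1 ≅ Z.
  H_2: rank ker ∂_2 − rank ∂_3 = (5 − 5) − 0 = 0, and there is no ∂_3, so H_2 ≅ 0.

As a check, the Euler characteristic is 5 − 10 + 5 = 0, which agrees with 1 − 1 + 0 = 0.

Hence the Betti numbers are b_0 = 1, b_1 = 1, b_2 = 0.

b_0 = 1, b_1 = 1, b_2 = 0.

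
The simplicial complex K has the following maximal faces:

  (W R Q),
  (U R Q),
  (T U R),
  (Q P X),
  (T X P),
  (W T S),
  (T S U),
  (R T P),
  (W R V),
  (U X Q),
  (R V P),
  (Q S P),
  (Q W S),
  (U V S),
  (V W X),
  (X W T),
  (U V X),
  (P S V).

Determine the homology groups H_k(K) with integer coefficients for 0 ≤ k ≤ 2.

K has 9 vertices, 27 edges, 18 triangles.
rank ∂_0 = 0, rank ∂_1 = 8 ⇒ b_0 = 9 − 0 − 8 = 1; all invariant factors of ∂_1 are 1 so no torsion. So H_0 ≅ Z.
rank ∂_1 = 8, rank ∂_2 = 17 ⇒ b_1 = 27 − 8 − 17 = 2; all invariant factors of ∂_2 are 1 so no torsion. So H_1 ≅ Z^2.
rank ∂_2 = 17, rank ∂_3 = 0 ⇒ b_2 = 18 − 17 − 0 = 1. So H_2 ≅ Z.

H_0 = Z,  H_1 = Z^2,  H_2 = Z.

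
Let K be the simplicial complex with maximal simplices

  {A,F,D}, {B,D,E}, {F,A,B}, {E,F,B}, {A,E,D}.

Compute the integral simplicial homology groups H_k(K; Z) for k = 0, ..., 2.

We work with the vertex ordering A < B < D < E < F. The simplices of K, each written with vertices in increasing order, are:

  0-simplices (5): A, B, D, E, F
  1-simplices (10): AB, AD, AE, AF, BD, BE, BF, DE, DF, EF
  2-simplices (5): ABF, ADE, ADF, BDE, BEF

so the chain groups are C_0 ≅ Z^5, C_1 ≅ Z^10, C_2 ≅ Z^5.

∂_1: C_1 → C_0 sends each edge [p,q] (with p < q) to q − p. For instance
  ∂BD = D − B.
The 5×10 boundary matrix has rank 4 and Smith normal form diag(1,1,1,1).

∂_2: C_2 → C_1 maps a triangle to the signed sum of its edges. For instance
  ∂BDE = DE − BE + BD,
  ∂ABF = BF − AF + AB.
The resulting 10×5 matrix has rank 5, and its Smith normal form has invariant factors (1,1,1,1,1).

Now H_k = ker ∂_k / im ∂_{k+1}, so:

  H_0: rank C_0 − rank ∂_1 = 5 − 4 = 1, and the invariant factors of ∂_1 are all 1, so H_0 ≅ Z.
  H_1: rank ker ∂_1 − rank ∂_2 = (10 − 4) − 5 = 1, and the invariant factors of ∂_2 are all 1, so H_1 ≅ Z.
  H_2: rank ker ∂_2 − rank ∂_3 = (5 − 5) − 0 = 0, and there is no ∂_3, so H_2 ≅ 0.

(K is a triangulation of the Möbius band.)

H_0 ≅ Z,  H_1 ≅ Z,  H_2 = 0.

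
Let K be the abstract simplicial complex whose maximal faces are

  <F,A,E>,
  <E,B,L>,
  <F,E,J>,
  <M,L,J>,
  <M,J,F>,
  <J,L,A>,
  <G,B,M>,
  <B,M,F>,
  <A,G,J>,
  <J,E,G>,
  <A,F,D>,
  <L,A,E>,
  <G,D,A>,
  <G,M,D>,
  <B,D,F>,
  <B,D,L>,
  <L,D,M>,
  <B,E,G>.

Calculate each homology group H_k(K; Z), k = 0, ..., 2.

H_0 ≅ Z,  H_1 ≅ Z × Z/2,  H_2 = 0.

K has 9 vertices, 27 edges, 18 triangles.
rank ∂_0 = 0, rank ∂_1 = 8 ⇒ b_0 = 9 − 0 − 8 = 1; all invariant factors of ∂_1 are 1 so no torsion. So H_0 = Z.
rank ∂_1 = 8, rank ∂_2 = 18 ⇒ b_1 = 27 − 8 − 18 = 1; ∂_2 has invariant factor(s) [2] giving torsion. So H_1 = Z × Z/2.
rank ∂_2 = 18, rank ∂_3 = 0 ⇒ b_2 = 18 − 18 − 0 = 0. So H_2 = 0.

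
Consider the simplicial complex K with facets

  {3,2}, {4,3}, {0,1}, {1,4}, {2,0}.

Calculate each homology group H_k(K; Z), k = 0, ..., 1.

Order the vertices as 0 < 1 < 2 < 3 < 4. Listing each simplex with vertices in this order, K has dimension 1 with simplices:

  0-simplices (5): [0], [1], [2], [3], [4]
  1-simplices (5): [0,1], [0,2], [1,4], [2,3], [3,4]

so the chain groups are C_0 ≅ Z^5, C_1 ≅ Z^5.

∂_1: C_1 → C_0 maps an edge to its endpoints' difference, ∂[p,q] = q − p. For instance
  ∂[3,4] = [4] − [3].
As a 5×5 matrix over Z this has rank 4, with invariant factors (1,1,1,1).

Now H_k = ker ∂_k / im ∂_{k+1}, so:

  H_0: rank C_0 − rank ∂_1 = 5 − 4 = 1, and the invariant factors of ∂_1 are all 1, so H_0 ≅ Z.
  H_1: rank ker ∂_1 − rank ∂_2 = (5 − 4) − 0 = 1, and there is no ∂_2, so H_1 ≅ Z.

H_0 ≅ Z,  H_1 ≅ Z.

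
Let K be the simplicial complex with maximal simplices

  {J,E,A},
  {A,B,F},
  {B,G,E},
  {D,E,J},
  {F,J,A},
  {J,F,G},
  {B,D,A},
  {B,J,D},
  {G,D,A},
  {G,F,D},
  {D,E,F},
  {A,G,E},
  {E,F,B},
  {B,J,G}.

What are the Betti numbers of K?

b_0 = 1, b_1 = 2, b_2 = 1.

Take the total order A < B < D < E < F < G < J on the vertex set. Then K (dimension 2) consists of the simplices:

  0-simplices (7): A, B, D, E, F, G, J
  1-simplices (21): AB, AD, AE, AF, AG, AJ, BD, BE, BF, BG, BJ, DE, DF, DG, DJ, EF, EG, EJ, FG, FJ, GJ
  2-simplices (14): ABD, ABF, ADG, AEG, AEJ, AFJ, BDJ, BEF, BEG, BGJ, DEF, DEJ, DFG, FGJ

Hence C_0 ≅ Z^7, C_1 ≅ Z^21, C_2 ≅ Z^14.

Boundary ∂_1: C_1 → C_0 maps an edge to its endpoints' difference, ∂[p,q] = q − p. For instance
  ∂AJ = J − A.
As a 7×21 matrix over Z this has rank 6, with invariant factors (1,1,1,1,1,1).

∂_2: C_2 → C_1 sends each 2-simplex [p,q,r] to [q,r] − [p,r] + [p,q]. For instance
  ∂ABD = BD − AD + AB,
  ∂BEG = EG − BG + BE.
This gives a 21×14 integer matrix of rank 13; reducing to Smith normal form yields diagonal entries (1,1,1,1,1,1,1,1,1,1,1,1,1).

Now H_k = ker ∂_k / im ∂_{k+1}, so:

  H_0: rank C_0 − rank ∂_1 = 7 − 6 = 1, and the invariant factors of ∂_1 are all 1, so H_0 ≅ Z.
  H_1: rank ker ∂_1 − rank ∂_2 = (21 − 6) − 13 = 2, and the invariant factors of ∂_2 are all 1, so H_1 ≅ Z^2.
  H_2: rank ker ∂_2 − rank ∂_3 = (14 − 13) − 0 = 1, and there is no ∂_3, so H_2 ≅ Z.

(K is a triangulation of the torus T^2.)

Hence the Betti numbers are b_0 = 1, b_1 = 2, b_2 = 1.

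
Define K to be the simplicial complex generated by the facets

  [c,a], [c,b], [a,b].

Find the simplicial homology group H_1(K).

K has 3 vertices, 3 edges.
rank ∂_1 = 2, rank ∂_2 = 0 ⇒ b_1 = 3 − 2 − 0 = 1. So H_1 ≅ Z.

H_1 = Z.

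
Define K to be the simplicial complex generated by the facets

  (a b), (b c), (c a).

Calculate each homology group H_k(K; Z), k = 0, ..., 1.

H_0 ≅ Z,  H_1 ≅ Z.

Order the vertices as a < b < c. Listing each simplex with vertices in this order, K has dimension 1 with simplices:

  0-simplices (3): a, b, c
  1-simplices (3): ab, ac, bc

Hence C_0 ≅ Z^3, C_1 ≅ Z^3.

∂_1: C_1 → C_0 sends each edge [p,q] (with p < q) to q − p.
As a 3×3 matrix over Z this has rank 2, with invariant factors (1,1).

Now H_k = ker ∂_k / im ∂_{k+1}, so:

  H_0: rank C_0 − rank ∂_1 = 3 − 2 = 1, and the invariant factors of ∂_1 are all 1, so H_0 = Z.
  H_1: rank ker ∂_1 − rank ∂_2 = (3 − 2) − 0 = 1, and there is no ∂_2, so H_1 = Z.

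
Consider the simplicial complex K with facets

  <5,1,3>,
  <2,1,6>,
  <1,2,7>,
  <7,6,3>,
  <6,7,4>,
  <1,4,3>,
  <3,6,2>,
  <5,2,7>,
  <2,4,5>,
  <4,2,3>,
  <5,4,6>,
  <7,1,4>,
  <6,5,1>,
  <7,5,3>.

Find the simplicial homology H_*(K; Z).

H_0 = Z,  H_1 = Z^2,  H_2 = Z.

K has 7 vertices, 21 edges, 14 triangles.
rank ∂_0 = 0, rank ∂_1 = 6 ⇒ b_0 = 7 − 0 − 6 = 1; all invariant factors of ∂_1 are 1 so no torsion. So H_0 ≅ Z.
rank ∂_1 = 6, rank ∂_2 = 13 ⇒ b_1 = 21 − 6 − 13 = 2; all invariant factors of ∂_2 are 1 so no torsion. So H_1 ≅ Z^2.
rank ∂_2 = 13, rank ∂_3 = 0 ⇒ b_2 = 14 − 13 − 0 = 1. So H_2 ≅ Z.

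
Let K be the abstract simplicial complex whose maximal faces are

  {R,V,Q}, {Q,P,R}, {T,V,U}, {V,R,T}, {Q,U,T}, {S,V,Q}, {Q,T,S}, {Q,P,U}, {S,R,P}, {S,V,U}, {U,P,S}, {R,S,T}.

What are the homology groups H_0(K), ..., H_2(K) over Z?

Take the total order P < Q < R < S < T < U < V on the vertex set. Then K (dimension 2) consists of the simplices:

  0-simplices (7): P, Q, R, S, T, U, V
  1-simplices (18): PQ, PR, PS, PU, QR, QS, QT, QU, QV, RS, RT, RV, ST, SU, SV, TU, TV, UV
  2-simplices (12): PQR, PQU, PRS, PSU, QRV, QST, QSV, QTU, RST, RTV, SUV, TUV

giving chain groups C_0 ≅ Z^7, C_1 ≅ Z^18, C_2 ≅ Z^12.

∂_1: C_1 → C_0 is given by ∂[p,q] = [q] − [p].
The 7×18 boundary matrix has rank 6 and Smith normal form diag(1,1,1,1,1,1).

Boundary ∂_2: C_2 → C_1 maps a triangle to the signed sum of its edges. For instance
  ∂QST = ST − QT + QS,
  ∂PQU = QU − PU + PQ.
This gives a 18×12 integer matrix of rank 12; reducing to Smith normal form yields diagonal entries (1,1,1,1,1,1,1,1,1,1,1,2).

Computing H_k = (kernel of ∂_k) / (image of ∂_{k+1}):

  H_0: rank C_0 − rank ∂_1 = 7 − 6 = 1, and the invariant factors of ∂_1 are all 1, so H_0 = Z.
  H_1: rank ker ∂_1 − rank ∂_2 = (18 − 6) − 12 = 0, and ∂_2 has invariant factor 2 > 1, so H_1 = Z/2.
  H_2: rank ker ∂_2 − rank ∂_3 = (12 − 12) − 0 = 0, and there is no ∂_3, so H_2 = 0.

(K is a triangulation of the real projective plane RP^2.)

H_0 = Z,  H_1 = Z/2,  H_2 = 0.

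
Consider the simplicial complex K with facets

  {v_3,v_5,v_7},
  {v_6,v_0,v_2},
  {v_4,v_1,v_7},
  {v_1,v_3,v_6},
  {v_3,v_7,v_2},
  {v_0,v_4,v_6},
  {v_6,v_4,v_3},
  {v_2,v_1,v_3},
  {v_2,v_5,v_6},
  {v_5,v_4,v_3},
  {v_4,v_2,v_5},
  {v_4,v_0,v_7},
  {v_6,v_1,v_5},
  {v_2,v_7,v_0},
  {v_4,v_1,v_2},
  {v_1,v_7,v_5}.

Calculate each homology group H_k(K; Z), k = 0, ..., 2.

H_0 = Z,  H_1 = Z^2,  H_2 = Z.

Order the vertices as v_0 < v_1 < v_2 < v_3 < v_4 < v_5 < v_6 < v_7. Listing each simplex with vertices in this order, K has dimension 2 with simplices:

  0-simplices (8): [v_0], [v_1], [v_2], [v_3], [v_4], [v_5], [v_6], [v_7]
  1-simplices (24): (24 of them)
  2-simplices (16): (16 of them)

so the chain groups are C_0 ≅ Z^8, C_1 ≅ Z^24, C_2 ≅ Z^16.

∂_1: C_1 → C_0 sends each edge [p,q] (with p < q) to q − p.
The resulting 8×24 matrix has rank 7, and its Smith normal form has invariant factors (1,1,1,1,1,1,1).

∂_2: C_2 → C_1 maps a triangle to the signed sum of its edges. For instance
  ∂[v_0,v_4,v_7] = [v_4,v_7] − [v_0,v_7] + [v_0,v_4],
  ∂[v_1,v_3,v_6] = [v_3,v_6] − [v_1,v_6] + [v_1,v_3].
As a 24×16 matrix over Z this has rank 15, with invariant factors (1,1,1,1,1,1,1,1,1,1,1,1,1,1,1).

Computing H_k = (kernel of ∂_k) / (image of ∂_{k+1}):

  H_0: rank C_0 − rank ∂_1 = 8 − 7 = 1, and the invariant factors of ∂_1 are all 1, so H_0 = Z.
  H_1: rank ker ∂_1 − rank ∂_2 = (24 − 7) − 15 = 2, and the invariant factors of ∂_2 are all 1, so H_1 = Z^2.
  H_2: rank ker ∂_2 − rank ∂_3 = (16 − 15) − 0 = 1, and there is no ∂_3, so H_2 = Z.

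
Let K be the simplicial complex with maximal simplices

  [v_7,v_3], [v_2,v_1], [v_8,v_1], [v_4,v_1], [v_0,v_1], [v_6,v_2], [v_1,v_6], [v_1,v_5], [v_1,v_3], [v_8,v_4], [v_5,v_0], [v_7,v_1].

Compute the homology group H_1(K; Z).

H_1 = Z^4.

Take the total order v_0 < v_1 < v_2 < v_3 < v_4 < v_5 < v_6 < v_7 < v_8 on the vertex set. Then K (dimension 1) consists of the simplices:

  0-simplices (9): [v_0], [v_1], [v_2], [v_3], [v_4], [v_5], [v_6], [v_7], [v_8]
  1-simplices (12): [v_0,v_1], [v_0,v_5], [v_1,v_2], [v_1,v_3], [v_1,v_4], [v_1,v_5], [v_1,v_6], [v_1,v_7], [v_1,v_8], [v_2,v_6], [v_3,v_7], [v_4,v_8]

Hence C_0 ≅ Z^9, C_1 ≅ Z^12.

Boundary ∂_1: C_1 → C_0 maps an edge to its endpoints' difference, ∂[p,q] = q − p. For instance
  ∂[v_1,v_7] = [v_7] − [v_1].
The resulting 9×12 matrix has rank 8, and its Smith normal form has invariant factors (1,1,1,1,1,1,1,1).

Now H_k = ker ∂_k / im ∂_{k+1}, so:

  H_1: rank ker ∂_1 − rank ∂_2 = (12 − 8) − 0 = 4, and there is no ∂_2, so H_1 = Z^4.

(K is a triangulation of a wedge of 4 circles.)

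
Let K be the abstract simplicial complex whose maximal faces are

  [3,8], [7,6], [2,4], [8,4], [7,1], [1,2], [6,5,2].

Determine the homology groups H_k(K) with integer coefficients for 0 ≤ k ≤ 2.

H_0 ≅ Z,  H_1 ≅ Z,  H_2 = 0.

We work with the vertex ordering 1 < 2 < 3 < 4 < 5 < 6 < 7 < 8. The simplices of K, each written with vertices in increasing order, are:

  0-simplices (8): [1], [2], [3], [4], [5], [6], [7], [8]
  1-simplices (9): [1,2], [1,7], [2,4], [2,5], [2,6], [3,8], [4,8], [5,6], [6,7]
  2-simplices (1): [2,5,6]

Hence C_0 ≅ Z^8, C_1 ≅ Z^9, C_2 ≅ Z^1.

∂_1: C_1 → C_0 is given by ∂[p,q] = [q] − [p]. For instance
  ∂[1,2] = [2] − [1].
The 8×9 boundary matrix has rank 7 and Smith normal form diag(1,1,1,1,1,1,1).

Boundary ∂_2: C_2 → C_1 maps a triangle to the signed sum of its edges. For instance
  ∂[2,5,6] = [5,6] − [2,6] + [2,5].
As a 9×1 matrix over Z this has rank 1, with invariant factors (1).

Reading off H_k = ker ∂_k / im ∂_{k+1}:

  H_0: rank C_0 − rank ∂_1 = 8 − 7 = 1, and the invariant factors of ∂_1 are all 1, so H_0 = Z.
  H_1: rank ker ∂_1 − rank ∂_2 = (9 − 7) − 1 = 1, and the invariant factors of ∂_2 are all 1, so H_1 = Z.
  H_2: rank ker ∂_2 − rank ∂_3 = (1 − 1) − 0 = 0, and there is no ∂_3, so H_2 = 0.

As a check, the Euler characteristic is 8 − 9 + 1 = 0, which agrees with 1 − 1 + 0 = 0.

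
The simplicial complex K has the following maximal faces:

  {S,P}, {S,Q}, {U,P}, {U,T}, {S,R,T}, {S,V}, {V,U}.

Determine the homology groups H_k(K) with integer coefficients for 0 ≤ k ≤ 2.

Order the vertices as P < Q < R < S < T < U < V. Listing each simplex with vertices in this order, K has dimension 2 with simplices:

  0-simplices (7): P, Q, R, S, T, U, V
  1-simplices (9): PS, PU, QS, RS, RT, ST, SV, TU, UV
  2-simplices (1): RST

giving chain groups C_0 ≅ Z^7, C_1 ≅ Z^9, C_2 ≅ Z^1.

∂_1: C_1 → C_0 sends each edge [p,q] (with p < q) to q − p.
The resulting 7×9 matrix has rank 6, and its Smith normal form has invariant factors (1,1,1,1,1,1).

The boundary map ∂_2: C_2 → C_1 sends each 2-simplex [p,q,r] to [q,r] − [p,r] + [p,q]. For instance
  ∂RST = ST − RT + RS.
As a 9×1 matrix over Z this has rank 1, with invariant factors (1).

Computing H_k = (kernel of ∂_k) / (image of ∂_{k+1}):

  H_0: rank C_0 − rank ∂_1 = 7 − 6 = 1, and the invariant factors of ∂_1 are all 1, so H_0 = Z.
  H_1: rank ker ∂_1 − rank ∂_2 = (9 − 6) − 1 = 2, and the invariant factors of ∂_2 are all 1, so H_1 = Z^2.
  H_2: rank ker ∂_2 − rank ∂_3 = (1 − 1) − 0 = 0, and there is no ∂_3, so H_2 = 0.

H_0 ≅ Z,  H_1 ≅ Z^2,  H_2 = 0.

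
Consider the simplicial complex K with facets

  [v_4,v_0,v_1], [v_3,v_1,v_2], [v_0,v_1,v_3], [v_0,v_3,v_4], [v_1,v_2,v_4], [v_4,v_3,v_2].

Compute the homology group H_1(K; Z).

Take the total order v_0 < v_1 < v_2 < v_3 < v_4 on the vertex set. Then K (dimension 2) consists of the simplices:

  0-simplices (5): [v_0], [v_1], [v_2], [v_3], [v_4]
  1-simplices (9): [v_0,v_1], [v_0,v_3], [v_0,v_4], [v_1,v_2], [v_1,v_3], [v_1,v_4], [v_2,v_3], [v_2,v_4], [v_3,v_4]
  2-simplices (6): [v_0,v_1,v_3], [v_0,v_1,v_4], [v_0,v_3,v_4], [v_1,v_2,v_3], [v_1,v_2,v_4], [v_2,v_3,v_4]

so the chain groups are C_0 ≅ Z^5, C_1 ≅ Z^9, C_2 ≅ Z^6.

Boundary ∂_1: C_1 → C_0 sends each edge [p,q] (with p < q) to q − p.
The resulting 5×9 matrix has rank 4, and its Smith normal form has invariant factors (1,1,1,1).

Boundary ∂_2: C_2 → C_1 maps a triangle to the signed sum of its edges. For instance
  ∂[v_2,v_3,v_4] = [v_3,v_4] − [v_2,v_4] + [v_2,v_3],
  ∂[v_1,v_2,v_3] = [v_2,v_3] − [v_1,v_3] + [v_1,v_2].
This gives a 9×6 integer matrix of rank 5; reducing to Smith normal form yields diagonal entries (1,1,1,1,1).

Reading off H_k = ker ∂_k / im ∂_{k+1}:

  H_1: rank ker ∂_1 − rank ∂_2 = (9 − 4) − 5 = 0, and the invariant factors of ∂_2 are all 1, so H_1 ≅ 0.

(K is a triangulation of the 2-sphere S^2.)

H_1 = 0.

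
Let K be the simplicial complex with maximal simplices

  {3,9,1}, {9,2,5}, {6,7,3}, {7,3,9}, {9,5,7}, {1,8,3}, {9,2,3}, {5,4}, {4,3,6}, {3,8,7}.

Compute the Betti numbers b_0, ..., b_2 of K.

b_0 = 1, b_1 = 1, b_2 = 0.

K has 9 vertices, 18 edges, 9 triangles.
rank ∂_0 = 0, rank ∂_1 = 8 ⇒ b_0 = 9 − 0 − 8 = 1; all invariant factors of ∂_1 are 1 so no torsion. So H_0 ≅ Z.
rank ∂_1 = 8, rank ∂_2 = 9 ⇒ b_1 = 18 − 8 − 9 = 1; all invariant factors of ∂_2 are 1 so no torsion. So H_1 ≅ Z.
rank ∂_2 = 9, rank ∂_3 = 0 ⇒ b_2 = 9 − 9 − 0 = 0. So H_2 ≅ 0.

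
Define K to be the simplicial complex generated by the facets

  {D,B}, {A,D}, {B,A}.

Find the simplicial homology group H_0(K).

H_0 = Z.

Order the vertices as A < B < D. Listing each simplex with vertices in this order, K has dimension 1 with simplices:

  0-simplices (3): A, B, D
  1-simplices (3): AB, AD, BD

Hence C_0 ≅ Z^3, C_1 ≅ Z^3.

Boundary ∂_1: C_1 → C_0 maps an edge to its endpoints' difference, ∂[p,q] = q − p.
The 3×3 boundary matrix has rank 2 and Smith normal form diag(1,1).

From H_k ≅ ker(∂_k) / im(∂_{k+1}) we obtain:

  H_0: rank C_0 − rank ∂_1 = 3 − 2 = 1, and the invariant factors of ∂_1 are all 1, so H_0 = Z.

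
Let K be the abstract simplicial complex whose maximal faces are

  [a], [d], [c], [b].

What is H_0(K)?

We work with the vertex ordering a < b < c < d. The simplices of K, each written with vertices in increasing order, are:

  0-simplices (4): a, b, c, d

so the chain groups are C_0 ≅ Z^4.

Reading off H_k = ker ∂_k / im ∂_{k+1}:

  H_0: rank C_0 − rank ∂_1 = 4 − 0 = 4, and there is no ∂_1, so H_0 ≅ Z^4.

H_0 ≅ Z^4.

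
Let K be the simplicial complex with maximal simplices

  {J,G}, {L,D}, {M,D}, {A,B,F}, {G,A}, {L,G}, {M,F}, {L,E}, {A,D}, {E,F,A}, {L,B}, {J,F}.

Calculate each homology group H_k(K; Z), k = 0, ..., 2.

K has 9 vertices, 15 edges, 2 triangles.
rank ∂_0 = 0, rank ∂_1 = 8 ⇒ b_0 = 9 − 0 − 8 = 1; all invariant factors of ∂_1 are 1 so no torsion. So H_0 ≅ Z.
rank ∂_1 = 8, rank ∂_2 = 2 ⇒ b_1 = 15 − 8 − 2 = 5; all invariant factors of ∂_2 are 1 so no torsion. So H_1 ≅ Z^5.
rank ∂_2 = 2, rank ∂_3 = 0 ⇒ b_2 = 2 − 2 − 0 = 0. So H_2 ≅ 0.

H_0 = Z,  H_1 = Z^5,  H_2 = 0.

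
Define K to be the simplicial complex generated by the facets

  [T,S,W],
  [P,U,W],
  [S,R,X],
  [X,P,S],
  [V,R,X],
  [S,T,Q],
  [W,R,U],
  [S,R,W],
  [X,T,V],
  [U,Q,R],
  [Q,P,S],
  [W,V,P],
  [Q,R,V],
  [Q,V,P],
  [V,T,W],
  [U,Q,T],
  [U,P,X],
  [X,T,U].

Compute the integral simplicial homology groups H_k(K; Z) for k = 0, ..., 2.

H_0 = Z,  H_1 = Z^2,  H_2 = Z.

We work with the vertex ordering P < Q < R < S < T < U < V < W < X. The simplices of K, each written with vertices in increasing order, are:

  0-simplices (9): P, Q, R, S, T, U, V, W, X
  1-simplices (27): PQ, PS, PU, PV, PW, PX, QR, QS, QT, QU, QV, RS, RU, RV, RW, RX, ST, SW, SX, TU, TV, TW, TX, UW, UX, VW, VX
  2-simplices (18): PQS, PQV, PSX, PUW, PUX, PVW, QRU, QRV, QST, QTU, RSW, RSX, RUW, RVX, STW, TUX, TVW, TVX

giving chain groups C_0 ≅ Z^9, C_1 ≅ Z^27, C_2 ≅ Z^18.

∂_1: C_1 → C_0 sends each edge [p,q] (with p < q) to q − p.
The 9×27 boundary matrix has rank 8 and Smith normal form diag(1,1,1,1,1,1,1,1).

The boundary map ∂_2: C_2 → C_1 maps a triangle to the signed sum of its edges. For instance
  ∂TVW = VW − TW + TV,
  ∂RSW = SW − RW + RS.
The 27×18 boundary matrix has rank 17 and Smith normal form diag(1,1,1,1,1,1,1,1,1,1,1,1,1,1,1,1,1).

From H_k ≅ ker(∂_k) / im(∂_{k+1}) we obtain:

  H_0: rank C_0 − rank ∂_1 = 9 − 8 = 1, and the invariant factors of ∂_1 are all 1, so H_0 ≅ Z.
  H_1: rank ker ∂_1 − rank ∂_2 = (27 − 8) − 17 = 2, and the invariant factors of ∂_2 are all 1, so H_1 ≅ Z^2.
  H_2: rank ker ∂_2 − rank ∂_3 = (18 − 17) − 0 = 1, and there is no ∂_3, so H_2 ≅ Z.

As a check, the Euler characteristic is 9 − 27 + 18 = 0, which agrees with 1 − 2 + 1 = 0.
(K is a triangulation of the torus T^2.)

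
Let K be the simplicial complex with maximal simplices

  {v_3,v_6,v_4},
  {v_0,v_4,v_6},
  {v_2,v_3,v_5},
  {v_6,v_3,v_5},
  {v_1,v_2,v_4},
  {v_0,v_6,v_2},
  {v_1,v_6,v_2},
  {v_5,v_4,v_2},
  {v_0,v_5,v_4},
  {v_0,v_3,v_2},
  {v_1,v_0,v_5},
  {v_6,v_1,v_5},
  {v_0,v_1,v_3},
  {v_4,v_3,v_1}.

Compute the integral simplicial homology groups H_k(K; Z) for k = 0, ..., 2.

H_0 = Z,  H_1 = Z^2,  H_2 = Z.

Take the total order v_0 < v_1 < v_2 < v_3 < v_4 < v_5 < v_6 on the vertex set. Then K (dimension 2) consists of the simplices:

  0-simplices (7): [v_0], [v_1], [v_2], [v_3], [v_4], [v_5], [v_6]
  1-simplices (21): (21 of them)
  2-simplices (14): (14 of them)

giving chain groups C_0 ≅ Z^7, C_1 ≅ Z^21, C_2 ≅ Z^14.

∂_1: C_1 → C_0 sends each edge [p,q] (with p < q) to q − p.
The 7×21 boundary matrix has rank 6 and Smith normal form diag(1,1,1,1,1,1).

The boundary map ∂_2: C_2 → C_1 acts by ∂[p,q,r] = [q,r] − [p,r] + [p,q]. For instance
  ∂[v_0,v_4,v_5] = [v_4,v_5] − [v_0,v_5] + [v_0,v_4],
  ∂[v_2,v_4,v_5] = [v_4,v_5] − [v_2,v_5] + [v_2,v_4].
The 21×14 boundary matrix has rank 13 and Smith normal form diag(1,1,1,1,1,1,1,1,1,1,1,1,1).

From H_k ≅ ker(∂_k) / im(∂_{k+1}) we obtain:

  H_0: rank C_0 − rank ∂_1 = 7 − 6 = 1, and the invariant factors of ∂_1 are all 1, so H_0 = Z.
  H_1: rank ker ∂_1 − rank ∂_2 = (21 − 6) − 13 = 2, and the invariant factors of ∂_2 are all 1, so H_1 = Z^2.
  H_2: rank ker ∂_2 − rank ∂_3 = (14 − 13) − 0 = 1, and there is no ∂_3, so H_2 = Z.

As a check, the Euler characteristic is 7 − 21 + 14 = 0, which agrees with 1 − 2 + 1 = 0.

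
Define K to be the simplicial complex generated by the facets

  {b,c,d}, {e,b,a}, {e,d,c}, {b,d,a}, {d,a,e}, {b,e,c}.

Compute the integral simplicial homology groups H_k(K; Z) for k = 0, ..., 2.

Fix the vertex order a < b < c < d < e and write every simplex with vertices in increasing order. Then dim K = 2 and the simplices of K are:

  0-simplices (5): a, b, c, d, e
  1-simplices (9): ab, ad, ae, bc, bd, be, cd, ce, de
  2-simplices (6): abd, abe, ade, bcd, bce, cde

Hence C_0 ≅ Z^5, C_1 ≅ Z^9, C_2 ≅ Z^6.

∂_1: C_1 → C_0 sends each edge [p,q] (with p < q) to q − p.
The resulting 5×9 matrix has rank 4, and its Smith normal form has invariant factors (1,1,1,1).

∂_2: C_2 → C_1 sends each 2-simplex [p,q,r] to [q,r] − [p,r] + [p,q]. For instance
  ∂cde = de − ce + cd,
  ∂bce = ce − be + bc.
This gives a 9×6 integer matrix of rank 5; reducing to Smith normal form yields diagonal entries (1,1,1,1,1).

Reading off H_k = ker ∂_k / im ∂_{k+1}:

  H_0: rank C_0 − rank ∂_1 = 5 − 4 = 1, and the invariant factors of ∂_1 are all 1, so H_0 = Z.
  H_1: rank ker ∂_1 − rank ∂_2 = (9 − 4) − 5 = 0, and the invariant factors of ∂_2 are all 1, so H_1 = 0.
  H_2: rank ker ∂_2 − rank ∂_3 = (6 − 5) − 0 = 1, and there is no ∂_3, so H_2 = Z.

(K is a triangulation of the 2-sphere S^2.)

H_0 = Z,  H_1 = 0,  H_2 = Z.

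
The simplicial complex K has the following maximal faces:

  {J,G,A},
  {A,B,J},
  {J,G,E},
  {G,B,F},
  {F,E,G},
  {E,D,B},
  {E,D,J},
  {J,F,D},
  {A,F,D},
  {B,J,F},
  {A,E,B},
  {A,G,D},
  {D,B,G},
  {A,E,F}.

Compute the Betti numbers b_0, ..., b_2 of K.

b_0 = 1, b_1 = 2, b_2 = 1.

We work with the vertex ordering A < B < D < E < F < G < J. The simplices of K, each written with vertices in increasing order, are:

  0-simplices (7): A, B, D, E, F, G, J
  1-simplices (21): AB, AD, AE, AF, AG, AJ, BD, BE, BF, BG, BJ, DE, DF, DG, DJ, EF, EG, EJ, FG, FJ, GJ
  2-simplices (14): ABE, ABJ, ADF, ADG, AEF, AGJ, BDE, BDG, BFG, BFJ, DEJ, DFJ, EFG, EGJ

giving chain groups C_0 ≅ Z^7, C_1 ≅ Z^21, C_2 ≅ Z^14.

Boundary ∂_1: C_1 → C_0 is given by ∂[p,q] = [q] − [p]. For instance
  ∂DF = F − D.
The resulting 7×21 matrix has rank 6, and its Smith normal form has invariant factors (1,1,1,1,1,1).

∂_2: C_2 → C_1 acts by ∂[p,q,r] = [q,r] − [p,r] + [p,q]. For instance
  ∂DEJ = EJ − DJ + DE,
  ∂ABE = BE − AE + AB.
The resulting 21×14 matrix has rank 13, and its Smith normal form has invariant factors (1,1,1,1,1,1,1,1,1,1,1,1,1).

From H_k ≅ ker(∂_k) / im(∂_{k+1}) we obtain:

  H_0: rank C_0 − rank ∂_1 = 7 − 6 = 1, and the invariant factors of ∂_1 are all 1, so H_0 = Z.
  H_1: rank ker ∂_1 − rank ∂_2 = (21 − 6) − 13 = 2, and the invariant factors of ∂_2 are all 1, so H_1 = Z^2.
  H_2: rank ker ∂_2 − rank ∂_3 = (14 − 13) − 0 = 1, and there is no ∂_3, so H_2 = Z.

Hence the Betti numbers are b_0 = 1, b_1 = 2, b_2 = 1.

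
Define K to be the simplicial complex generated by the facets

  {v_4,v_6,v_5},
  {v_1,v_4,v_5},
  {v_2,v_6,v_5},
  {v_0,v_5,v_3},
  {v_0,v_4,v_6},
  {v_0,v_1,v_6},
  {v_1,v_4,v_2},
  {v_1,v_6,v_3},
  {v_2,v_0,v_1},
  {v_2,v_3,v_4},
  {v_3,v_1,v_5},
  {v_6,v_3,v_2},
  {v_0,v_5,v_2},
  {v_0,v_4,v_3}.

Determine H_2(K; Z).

We work with the vertex ordering v_0 < v_1 < v_2 < v_3 < v_4 < v_5 < v_6. The simplices of K, each written with vertices in increasing order, are:

  0-simplices (7): [v_0], [v_1], [v_2], [v_3], [v_4], [v_5], [v_6]
  1-simplices (21): (21 of them)
  2-simplices (14): (14 of them)

so the chain groups are C_0 ≅ Z^7, C_1 ≅ Z^21, C_2 ≅ Z^14.

Boundary ∂_1: C_1 → C_0 is given by ∂[p,q] = [q] − [p].
The resulting 7×21 matrix has rank 6, and its Smith normal form has invariant factors (1,1,1,1,1,1).

The boundary map ∂_2: C_2 → C_1 maps a triangle to the signed sum of its edges. For instance
  ∂[v_0,v_2,v_5] = [v_2,v_5] − [v_0,v_5] + [v_0,v_2],
  ∂[v_1,v_3,v_6] = [v_3,v_6] − [v_1,v_6] + [v_1,v_3].
This gives a 21×14 integer matrix of rank 13; reducing to Smith normal form yields diagonal entries (1,1,1,1,1,1,1,1,1,1,1,1,1).

Computing H_k = (kernel of ∂_k) / (image of ∂_{k+1}):

  H_2: rank ker ∂_2 − rank ∂_3 = (14 − 13) − 0 = 1, and there is no ∂_3, so H_2 ≅ Z.

H_2 = Z.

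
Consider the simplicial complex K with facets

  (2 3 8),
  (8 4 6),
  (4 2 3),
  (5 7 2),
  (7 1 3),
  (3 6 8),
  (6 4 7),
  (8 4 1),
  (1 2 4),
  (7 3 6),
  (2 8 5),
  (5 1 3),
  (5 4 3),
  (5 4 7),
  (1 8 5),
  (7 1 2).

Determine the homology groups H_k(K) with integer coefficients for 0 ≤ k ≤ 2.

H_0 = Z,  H_1 = Z^2,  H_2 = Z.

We work with the vertex ordering 1 < 2 < 3 < 4 < 5 < 6 < 7 < 8. The simplices of K, each written with vertices in increasing order, are:

  0-simplices (8): [1], [2], [3], [4], [5], [6], [7], [8]
  1-simplices (24): (24 of them)
  2-simplices (16): [1,2,4], [1,2,7], [1,3,5], [1,3,7], [1,4,8], [1,5,8], [2,3,4], [2,3,8], [2,5,7], [2,5,8], [3,4,5], [3,6,7], [3,6,8], [4,5,7], [4,6,7], [4,6,8]

Hence C_0 ≅ Z^8, C_1 ≅ Z^24, C_2 ≅ Z^16.

The boundary map ∂_1: C_1 → C_0 is given by ∂[p,q] = [q] − [p].
The resulting 8×24 matrix has rank 7, and its Smith normal form has invariant factors (1,1,1,1,1,1,1).

Boundary ∂_2: C_2 → C_1 acts by ∂[p,q,r] = [q,r] − [p,r] + [p,q]. For instance
  ∂[4,6,8] = [6,8] − [4,8] + [4,6],
  ∂[1,5,8] = [5,8] − [1,8] + [1,5].
As a 24×16 matrix over Z this has rank 15, with invariant factors (1,1,1,1,1,1,1,1,1,1,1,1,1,1,1).

Now H_k = ker ∂_k / im ∂_{k+1}, so:

  H_0: rank C_0 − rank ∂_1 = 8 − 7 = 1, and the invariant factors of ∂_1 are all 1, so H_0 = Z.
  H_1: rank ker ∂_1 − rank ∂_2 = (24 − 7) − 15 = 2, and the invariant factors of ∂_2 are all 1, so H_1 = Z^2.
  H_2: rank ker ∂_2 − rank ∂_3 = (16 − 15) − 0 = 1, and there is no ∂_3, so H_2 = Z.

(K is a triangulation of the torus T^2.)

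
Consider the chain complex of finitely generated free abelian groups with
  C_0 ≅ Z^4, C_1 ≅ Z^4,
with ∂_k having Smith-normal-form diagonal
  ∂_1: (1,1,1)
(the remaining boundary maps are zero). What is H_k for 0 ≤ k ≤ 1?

H_0: b_0 = 4 − 0 − 3 = 1; torsion from ∂_1 factors > 1: none. So H_0 = Z.
H_1: b_1 = 4 − 3 − 0 = 1; torsion from ∂_2 factors > 1: none. So H_1 = Z.

H_0 = Z,  H_1 = Z.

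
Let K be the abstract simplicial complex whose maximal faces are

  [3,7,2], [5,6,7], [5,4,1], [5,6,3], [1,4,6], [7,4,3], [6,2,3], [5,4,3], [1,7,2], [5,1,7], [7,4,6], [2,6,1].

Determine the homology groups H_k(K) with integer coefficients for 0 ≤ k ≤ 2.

K has 7 vertices, 18 edges, 12 triangles.
rank ∂_0 = 0, rank ∂_1 = 6 ⇒ b_0 = 7 − 0 − 6 = 1; all invariant factors of ∂_1 are 1 so no torsion. So H_0 ≅ Z.
rank ∂_1 = 6, rank ∂_2 = 12 ⇒ b_1 = 18 − 6 − 12 = 0; ∂_2 has invariant factor(s) [2] giving torsion. So H_1 ≅ Z/2.
rank ∂_2 = 12, rank ∂_3 = 0 ⇒ b_2 = 12 − 12 − 0 = 0. So H_2 ≅ 0.

H_0 = Z,  H_1 = Z/2,  H_2 = 0.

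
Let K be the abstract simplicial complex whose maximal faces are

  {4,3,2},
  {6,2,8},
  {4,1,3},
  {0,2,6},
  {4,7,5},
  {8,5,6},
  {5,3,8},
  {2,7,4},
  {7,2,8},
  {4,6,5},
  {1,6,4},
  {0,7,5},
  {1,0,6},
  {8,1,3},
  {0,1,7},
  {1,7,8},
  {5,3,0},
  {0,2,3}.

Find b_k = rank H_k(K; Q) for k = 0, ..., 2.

Fix the vertex order 0 < 1 < 2 < 3 < 4 < 5 < 6 < 7 < 8 and write every simplex with vertices in increasing order. Then dim K = 2 and the simplices of K are:

  0-simplices (9): [0], [1], [2], [3], [4], [5], [6], [7], [8]
  1-simplices (27): (27 of them)
  2-simplices (18): [0,1,6], [0,1,7], [0,2,3], [0,2,6], [0,3,5], [0,5,7], [1,3,4], [1,3,8], [1,4,6], [1,7,8], [2,3,4], [2,4,7], [2,6,8], [2,7,8], [3,5,8], [4,5,6], [4,5,7], [5,6,8]

so the chain groups are C_0 ≅ Z^9, C_1 ≅ Z^27, C_2 ≅ Z^18.

Boundary ∂_1: C_1 → C_0 sends each edge [p,q] (with p < q) to q − p. For instance
  ∂[0,2] = [2] − [0].
As a 9×27 matrix over Z this has rank 8, with invariant factors (1,1,1,1,1,1,1,1).

The boundary map ∂_2: C_2 → C_1 maps a triangle to the signed sum of its edges. For instance
  ∂[0,2,3] = [2,3] − [0,3] + [0,2],
  ∂[1,4,6] = [4,6] − [1,6] + [1,4].
The 27×18 boundary matrix has rank 17 and Smith normal form diag(1,1,1,1,1,1,1,1,1,1,1,1,1,1,1,1,1).

Computing H_k = (kernel of ∂_k) / (image of ∂_{k+1}):

  H_0: rank C_0 − rank ∂_1 = 9 − 8 = 1, and the invariant factors of ∂_1 are all 1, so H_0 ≅ Z.
  H_1: rank ker ∂_1 − rank ∂_2 = (27 − 8) − 17 = 2, and the invariant factors of ∂_2 are all 1, so H_1 ≅ Z^2.
  H_2: rank ker ∂_2 − rank ∂_3 = (18 − 17) − 0 = 1, and there is no ∂_3, so H_2 ≅ Z.

(K is a triangulation of the torus T^2.)

Hence the Betti numbers are b_0 = 1, b_1 = 2, b_2 = 1.

b_0 = 1, b_1 = 2, b_2 = 1.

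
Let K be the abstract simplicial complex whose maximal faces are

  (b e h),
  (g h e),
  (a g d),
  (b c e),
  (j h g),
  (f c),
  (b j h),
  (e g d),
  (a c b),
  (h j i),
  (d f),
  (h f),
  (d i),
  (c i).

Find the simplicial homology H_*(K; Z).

H_0 = Z,  H_1 = Z^5,  H_2 = 0.

Take the total order a < b < c < d < e < f < g < h < i < j on the vertex set. Then K (dimension 2) consists of the simplices:

  0-simplices (10): a, b, c, d, e, f, g, h, i, j
  1-simplices (23): ab, ac, ad, ag, bc, be, bh, bj, ce, cf, ci, de, df, dg, di, eg, eh, fh, gh, gj, hi, hj, ij
  2-simplices (9): abc, adg, bce, beh, bhj, deg, egh, ghj, hij

so the chain groups are C_0 ≅ Z^10, C_1 ≅ Z^23, C_2 ≅ Z^9.

The boundary map ∂_1: C_1 → C_0 is given by ∂[p,q] = [q] − [p]. For instance
  ∂bj = j − b.
This gives a 10×23 integer matrix of rank 9; reducing to Smith normal form yields diagonal entries (1,1,1,1,1,1,1,1,1).

The boundary map ∂_2: C_2 → C_1 acts by ∂[p,q,r] = [q,r] − [p,r] + [p,q]. For instance
  ∂deg = eg − dg + de,
  ∂ghj = hj − gj + gh.
As a 23×9 matrix over Z this has rank 9, with invariant factors (1,1,1,1,1,1,1,1,1).

Reading off H_k = ker ∂_k / im ∂_{k+1}:

  H_0: rank C_0 − rank ∂_1 = 10 − 9 = 1, and the invariant factors of ∂_1 are all 1, so H_0 = Z.
  H_1: rank ker ∂_1 − rank ∂_2 = (23 − 9) − 9 = 5, and the invariant factors of ∂_2 are all 1, so H_1 = Z^5.
  H_2: rank ker ∂_2 − rank ∂_3 = (9 − 9) − 0 = 0, and there is no ∂_3, so H_2 = 0.

As a check, the Euler characteristic is 10 − 23 + 9 = -4, which agrees with 1 − 5 + 0 = -4.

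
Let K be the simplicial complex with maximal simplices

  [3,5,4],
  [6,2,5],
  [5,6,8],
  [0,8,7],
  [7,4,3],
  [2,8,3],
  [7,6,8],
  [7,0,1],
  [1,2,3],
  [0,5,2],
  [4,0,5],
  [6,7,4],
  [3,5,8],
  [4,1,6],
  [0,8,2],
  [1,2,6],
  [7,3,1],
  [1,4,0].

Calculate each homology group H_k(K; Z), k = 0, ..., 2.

H_0 ≅ Z,  H_1 ≅ Z ⊕ Z/2Z,  H_2 = 0.

Take the total order 0 < 1 < 2 < 3 < 4 < 5 < 6 < 7 < 8 on the vertex set. Then K (dimension 2) consists of the simplices:

  0-simplices (9): [0], [1], [2], [3], [4], [5], [6], [7], [8]
  1-simplices (27): (27 of them)
  2-simplices (18): [0,1,4], [0,1,7], [0,2,5], [0,2,8], [0,4,5], [0,7,8], [1,2,3], [1,2,6], [1,3,7], [1,4,6], [2,3,8], [2,5,6], [3,4,5], [3,4,7], [3,5,8], [4,6,7], [5,6,8], [6,7,8]

so the chain groups are C_0 ≅ Z^9, C_1 ≅ Z^27, C_2 ≅ Z^18.

Boundary ∂_1: C_1 → C_0 maps an edge to its endpoints' difference, ∂[p,q] = q − p. For instance
  ∂[7,8] = [8] − [7].
As a 9×27 matrix over Z this has rank 8, with invariant factors (1,1,1,1,1,1,1,1).

The boundary map ∂_2: C_2 → C_1 acts by ∂[p,q,r] = [q,r] − [p,r] + [p,q]. For instance
  ∂[1,2,6] = [2,6] − [1,6] + [1,2],
  ∂[2,3,8] = [3,8] − [2,8] + [2,3].
The resulting 27×18 matrix has rank 18, and its Smith normal form has invariant factors (1,1,1,1,1,1,1,1,1,1,1,1,1,1,1,1,1,2).

Computing H_k = (kernel of ∂_k) / (image of ∂_{k+1}):

  H_0: rank C_0 − rank ∂_1 = 9 − 8 = 1, and the invariant factors of ∂_1 are all 1, so H_0 ≅ Z.
  H_1: rank ker ∂_1 − rank ∂_2 = (27 − 8) − 18 = 1, and ∂_2 has invariant factor 2 > 1, so H_1 ≅ Z ⊕ Z/2Z.
  H_2: rank ker ∂_2 − rank ∂_3 = (18 − 18) − 0 = 0, and there is no ∂_3, so H_2 ≅ 0.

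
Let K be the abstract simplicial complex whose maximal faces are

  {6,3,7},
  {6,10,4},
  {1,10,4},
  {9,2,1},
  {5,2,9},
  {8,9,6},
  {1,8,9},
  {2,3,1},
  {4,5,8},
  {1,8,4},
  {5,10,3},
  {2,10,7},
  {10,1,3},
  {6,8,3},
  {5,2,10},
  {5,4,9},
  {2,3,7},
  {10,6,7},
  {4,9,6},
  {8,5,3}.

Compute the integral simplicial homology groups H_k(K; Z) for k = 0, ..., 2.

Take the total order 1 < 2 < 3 < 4 < 5 < 6 < 7 < 8 < 9 < 10 on the vertex set. Then K (dimension 2) consists of the simplices:

  0-simplices (10): [1], [2], [3], [4], [5], [6], [7], [8], [9], [10]
  1-simplices (30): (30 of them)
  2-simplices (20): (20 of them)

giving chain groups C_0 ≅ Z^10, C_1 ≅ Z^30, C_2 ≅ Z^20.

Boundary ∂_1: C_1 → C_0 maps an edge to its endpoints' difference, ∂[p,q] = q − p.
The 10×30 boundary matrix has rank 9 and Smith normal form diag(1,1,1,1,1,1,1,1,1).

The boundary map ∂_2: C_2 → C_1 acts by ∂[p,q,r] = [q,r] − [p,r] + [p,q]. For instance
  ∂[6,8,9] = [8,9] − [6,9] + [6,8],
  ∂[3,5,8] = [5,8] − [3,8] + [3,5].
The 30×20 boundary matrix has rank 20 and Smith normal form diag(1,1,1,1,1,1,1,1,1,1,1,1,1,1,1,1,1,1,1,2).

From H_k ≅ ker(∂_k) / im(∂_{k+1}) we obtain:

  H_0: rank C_0 − rank ∂_1 = 10 − 9 = 1, and the invariant factors of ∂_1 are all 1, so H_0 ≅ Z.
  H_1: rank ker ∂_1 − rank ∂_2 = (30 − 9) − 20 = 1, and ∂_2 has invariant factor 2 > 1, so H_1 ≅ Z ⊕ Z/2.
  H_2: rank ker ∂_2 − rank ∂_3 = (20 − 20) − 0 = 0, and there is no ∂_3, so H_2 ≅ 0.

H_0 ≅ Z,  H_1 ≅ Z ⊕ Z/2,  H_2 = 0.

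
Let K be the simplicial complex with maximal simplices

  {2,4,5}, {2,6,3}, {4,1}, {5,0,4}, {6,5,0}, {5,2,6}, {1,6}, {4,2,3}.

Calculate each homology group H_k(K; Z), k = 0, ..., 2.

Order the vertices as 0 < 1 < 2 < 3 < 4 < 5 < 6. Listing each simplex with vertices in this order, K has dimension 2 with simplices:

  0-simplices (7): [0], [1], [2], [3], [4], [5], [6]
  1-simplices (13): [0,4], [0,5], [0,6], [1,4], [1,6], [2,3], [2,4], [2,5], [2,6], [3,4], [3,6], [4,5], [5,6]
  2-simplices (6): [0,4,5], [0,5,6], [2,3,4], [2,3,6], [2,4,5], [2,5,6]

so the chain groups are C_0 ≅ Z^7, C_1 ≅ Z^13, C_2 ≅ Z^6.

∂_1: C_1 → C_0 sends each edge [p,q] (with p < q) to q − p.
The resulting 7×13 matrix has rank 6, and its Smith normal form has invariant factors (1,1,1,1,1,1).

The boundary map ∂_2: C_2 → C_1 maps a triangle to the signed sum of its edges. For instance
  ∂[2,4,5] = [4,5] − [2,5] + [2,4],
  ∂[0,5,6] = [5,6] − [0,6] + [0,5].
The 13×6 boundary matrix has rank 6 and Smith normal form diag(1,1,1,1,1,1).

From H_k ≅ ker(∂_k) / im(∂_{k+1}) we obtain:

  H_0: rank C_0 − rank ∂_1 = 7 − 6 = 1, and the invariant factors of ∂_1 are all 1, so H_0 = Z.
  H_1: rank ker ∂_1 − rank ∂_2 = (13 − 6) − 6 = 1, and the invariant factors of ∂_2 are all 1, so H_1 = Z.
  H_2: rank ker ∂_2 − rank ∂_3 = (6 − 6) − 0 = 0, and there is no ∂_3, so H_2 = 0.

H_0 = Z,  H_1 = Z,  H_2 = 0.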